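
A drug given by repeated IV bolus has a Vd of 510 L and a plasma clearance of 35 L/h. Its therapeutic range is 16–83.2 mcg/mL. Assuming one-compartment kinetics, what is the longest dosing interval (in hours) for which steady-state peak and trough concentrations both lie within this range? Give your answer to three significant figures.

k = CL / Vd = 35.00 / 510.0 = 0.06863 h⁻¹
Between IV bolus doses, concentration decays as C = C₀·e^(−kτ), so C_peak/C_trough = e^(kτ).
τ_max = ln(C_peak/C_trough) / k = ln(83.2/16) / 0.06863 = 1.649 / 0.06863 = 24.03 h

24.0 h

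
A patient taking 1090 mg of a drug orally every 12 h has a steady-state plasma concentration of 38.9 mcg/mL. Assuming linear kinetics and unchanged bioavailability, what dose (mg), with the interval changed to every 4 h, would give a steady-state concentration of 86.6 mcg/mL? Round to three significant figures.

809 mg

For first-order elimination, Css ∝ F·D/(CL·τ); F and CL are unchanged, so Css ∝ D/τ.
D₂ = D₁ × (Css,target / Css,current) × (τ₂/τ₁) = 1090 × (86.6/38.9) × (4/12) = 808.9 mg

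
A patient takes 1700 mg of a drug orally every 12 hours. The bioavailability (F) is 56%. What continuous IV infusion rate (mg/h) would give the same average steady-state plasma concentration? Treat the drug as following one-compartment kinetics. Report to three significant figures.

79.3 mg/h

Equivalent systemic input: infusion rate = F·D/τ.
Rate = 0.56 × 1700 / 12 = 79.33 mg/h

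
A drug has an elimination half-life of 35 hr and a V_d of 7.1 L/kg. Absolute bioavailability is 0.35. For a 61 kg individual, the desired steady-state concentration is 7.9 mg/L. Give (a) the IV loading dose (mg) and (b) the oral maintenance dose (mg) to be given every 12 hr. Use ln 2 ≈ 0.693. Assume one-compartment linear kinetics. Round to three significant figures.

(a) 3420 mg; (b) 2320 mg

Vd(total) = 61 kg × 7.1 L/kg = 433.1 L
LD = Vd × C = 433.1 × 7.9 = 3421 mg
CL = 0.693 × Vd / t½ = 0.693 × 433.1 / 35 = 8.575 L/h
D = CL × Css × τ / F = 8.575 × 7.9 × 12 / 0.35 = 2323 mg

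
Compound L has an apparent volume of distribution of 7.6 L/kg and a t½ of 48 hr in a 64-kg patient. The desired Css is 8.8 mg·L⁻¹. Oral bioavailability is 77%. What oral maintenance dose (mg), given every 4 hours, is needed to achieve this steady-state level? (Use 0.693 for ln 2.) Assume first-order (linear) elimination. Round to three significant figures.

321 mg

Total Vd = 7.6 × 64 = 486.4 L
CL = ln 2 · Vd / t½ = 0.693 × 486.4 / 48 = 7.022 L/h
D = CL × Css × τ / F = 7.022 × 8.8 × 4 / 0.77 = 321.0 mg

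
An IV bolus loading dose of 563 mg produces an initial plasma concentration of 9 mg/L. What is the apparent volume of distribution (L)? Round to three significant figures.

Immediately after an IV bolus, C₀ = Dose / Vd, so Vd = Dose / C₀.
Vd = 563 / 9 = 62.56 L

62.6 L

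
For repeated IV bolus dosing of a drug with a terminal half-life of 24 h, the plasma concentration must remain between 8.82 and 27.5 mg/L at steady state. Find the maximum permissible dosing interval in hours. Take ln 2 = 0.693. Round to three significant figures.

39.4 h

k = 0.693 / t½ = 0.693 / 24 = 0.02888 h⁻¹
Between IV bolus doses, concentration decays as C = C₀·e^(−kτ), so C_peak/C_trough = e^(kτ).
τ_max = ln(C_peak/C_trough) / k = ln(27.5/8.82) / 0.02888 = 1.137 / 0.02888 = 39.37 h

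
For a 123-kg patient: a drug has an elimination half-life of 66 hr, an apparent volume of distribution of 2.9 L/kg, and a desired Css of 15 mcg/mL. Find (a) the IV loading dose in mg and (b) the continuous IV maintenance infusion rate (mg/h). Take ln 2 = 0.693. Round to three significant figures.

Vd = 2.9 L/kg × 123 kg = 356.7 L
LD = Vd × C = 356.7 × 15 = 5351 mg
CL = 0.693 × Vd / t½ = 0.693 × 356.7 / 66 = 3.745 L/h
Infusion rate = CL × Css = 3.745 × 15 = 56.18 mg/h

(a) 5350 mg; (b) 56.2 mg/h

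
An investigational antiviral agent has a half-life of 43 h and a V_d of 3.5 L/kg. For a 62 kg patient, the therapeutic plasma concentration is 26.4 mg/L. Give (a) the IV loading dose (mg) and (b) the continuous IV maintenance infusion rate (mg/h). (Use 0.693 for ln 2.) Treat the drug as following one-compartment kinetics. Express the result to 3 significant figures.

Vd(total) = 62 kg × 3.5 L/kg = 217.0 L
LD = Vd × C = 217.0 × 26.4 = 5729 mg
CL = 0.693 × Vd / t½ = 0.693 × 217.0 / 43 = 3.497 L/h
Infusion rate = CL × Css = 3.497 × 26.4 = 92.32 mg/h

(a) 5730 mg; (b) 92.3 mg/h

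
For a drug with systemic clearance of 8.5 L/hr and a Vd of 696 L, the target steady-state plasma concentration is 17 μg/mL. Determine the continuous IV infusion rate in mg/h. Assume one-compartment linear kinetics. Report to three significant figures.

Rate = CL × Css = 8.500 × 17 = 144.5 mg/h

145 mg/h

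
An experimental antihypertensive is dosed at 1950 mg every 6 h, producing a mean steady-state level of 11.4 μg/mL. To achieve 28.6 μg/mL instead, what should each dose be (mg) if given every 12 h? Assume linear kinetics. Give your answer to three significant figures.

With linear kinetics, Css is proportional to dose rate (D/τ) at fixed clearance.
D₂ = D₁ × (Css,target / Css,current) × (τ₂/τ₁) = 1950 × (28.6/11.4) × (12/6) = 9784 mg

9780 mg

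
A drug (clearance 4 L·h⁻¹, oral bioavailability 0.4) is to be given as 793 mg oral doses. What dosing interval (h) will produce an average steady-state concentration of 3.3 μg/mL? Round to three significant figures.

F·D/τ = CL·Css → τ = F·D / (CL·Css).
τ = 0.4 × 793 / (4 × 3.3) = 24.03 h

24.0 h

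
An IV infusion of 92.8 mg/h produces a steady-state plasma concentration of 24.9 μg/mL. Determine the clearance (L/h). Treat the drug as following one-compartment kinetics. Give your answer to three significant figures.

3.73 L/h

At steady state, infusion rate = CL × Css, so CL = rate / Css.
CL = 92.8 / 24.9 = 3.727 L/h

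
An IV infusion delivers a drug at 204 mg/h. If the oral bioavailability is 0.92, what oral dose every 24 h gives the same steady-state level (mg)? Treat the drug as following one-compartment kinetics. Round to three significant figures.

To maintain the same Css, the systemic dosing rate must be unchanged: F·D/τ = infusion rate.
D = rate × τ / F = 204 × 24 / 0.92 = 5322 mg

5320 mg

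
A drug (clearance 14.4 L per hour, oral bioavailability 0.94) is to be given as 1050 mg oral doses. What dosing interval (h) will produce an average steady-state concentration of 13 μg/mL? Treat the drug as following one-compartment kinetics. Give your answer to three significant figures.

F·D/τ = CL·Css → τ = F·D / (CL·Css).
τ = 0.94 × 1050 / (14.4 × 13) = 5.272 h

5.27 h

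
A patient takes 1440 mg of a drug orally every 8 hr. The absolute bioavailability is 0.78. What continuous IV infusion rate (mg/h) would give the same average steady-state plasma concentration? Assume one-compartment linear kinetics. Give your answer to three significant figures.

140 mg/h

Equivalent systemic input: infusion rate = F·D/τ.
Rate = 0.78 × 1440 / 8 = 140.4 mg/h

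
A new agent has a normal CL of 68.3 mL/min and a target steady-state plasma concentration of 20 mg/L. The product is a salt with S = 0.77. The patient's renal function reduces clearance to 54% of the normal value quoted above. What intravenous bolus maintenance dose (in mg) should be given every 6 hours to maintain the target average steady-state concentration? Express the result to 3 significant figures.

CL = 68.3 mL/min × 60/1000 = 4.098 L/h
Patient clearance = 0.54 × 4.098 = 2.213 L/h
At steady state, dose per interval replaces the amount cleared in that interval: S·D/τ = CL·Css.
D = CL × Css × τ / S = 2.213 × 20 × 6 / 0.77 = 344.9 mg

345 mg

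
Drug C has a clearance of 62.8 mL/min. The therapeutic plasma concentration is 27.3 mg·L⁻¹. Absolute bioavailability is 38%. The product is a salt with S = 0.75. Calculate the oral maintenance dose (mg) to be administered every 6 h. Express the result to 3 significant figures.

2170 mg

CL = 62.8 mL/min = 62.8 × 0.06 = 3.768 L/h
D = CL × Css × τ / F / S = 3.768 × 27.3 × 6 / 0.38 / 0.75 = 2166 mg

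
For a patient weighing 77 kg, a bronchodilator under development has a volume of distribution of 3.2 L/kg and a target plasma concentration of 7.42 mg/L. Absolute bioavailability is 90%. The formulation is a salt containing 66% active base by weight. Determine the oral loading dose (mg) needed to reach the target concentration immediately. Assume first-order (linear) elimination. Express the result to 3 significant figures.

3080 mg

Vd(total) = 77 kg × 3.2 L/kg = 246.4 L
The loading dose fills Vd to the target concentration.
LD = Vd × C / F / S = 246.4 × 7.420 / 0.9 / 0.66 = 3078 mg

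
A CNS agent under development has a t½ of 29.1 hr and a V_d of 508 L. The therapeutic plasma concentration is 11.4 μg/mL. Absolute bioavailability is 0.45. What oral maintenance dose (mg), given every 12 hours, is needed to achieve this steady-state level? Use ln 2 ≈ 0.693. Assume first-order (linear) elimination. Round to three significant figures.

3680 mg

CL = ln 2 · Vd / t½ = 0.693 × 508.0 / 29.1 = 12.10 L/h
D = CL × Css × τ / F = 12.10 × 11.4 × 12 / 0.45 = 3678 mg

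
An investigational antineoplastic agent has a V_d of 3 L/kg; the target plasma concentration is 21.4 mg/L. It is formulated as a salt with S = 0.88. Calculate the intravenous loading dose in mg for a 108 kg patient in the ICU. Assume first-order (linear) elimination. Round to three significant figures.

7880 mg

Total Vd = 3 × 108 = 324.0 L
The loading dose fills Vd to the target concentration.
LD = Vd × C / S = 324.0 × 21.40 / 0.88 = 7879 mg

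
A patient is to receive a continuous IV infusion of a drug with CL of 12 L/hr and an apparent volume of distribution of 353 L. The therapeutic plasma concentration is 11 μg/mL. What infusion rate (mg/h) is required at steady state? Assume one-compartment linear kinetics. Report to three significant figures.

At steady state, infusion rate equals elimination rate: rate in = CL × Css.
Rate = CL × Css = 12.00 × 11 = 132.0 mg/h

132 mg/h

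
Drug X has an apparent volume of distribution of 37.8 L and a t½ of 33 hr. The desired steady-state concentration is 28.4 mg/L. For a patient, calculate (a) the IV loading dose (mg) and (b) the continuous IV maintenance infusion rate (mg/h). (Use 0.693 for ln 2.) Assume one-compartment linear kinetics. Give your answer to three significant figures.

LD = Vd × C = 37.80 × 28.4 = 1074 mg
CL = 0.693 × Vd / t½ = 0.693 × 37.80 / 33 = 0.7938 L/h
Infusion rate = CL × Css = 0.7938 × 28.4 = 22.54 mg/h

(a) 1070 mg; (b) 22.5 mg/h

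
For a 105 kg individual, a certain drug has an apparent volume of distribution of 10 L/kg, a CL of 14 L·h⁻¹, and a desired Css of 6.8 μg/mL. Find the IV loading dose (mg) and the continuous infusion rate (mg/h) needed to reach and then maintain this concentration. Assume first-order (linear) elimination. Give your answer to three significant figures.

Vd = 10 L/kg × 105 kg = 1050 L
Loading dose = Vd × C = 1050 × 6.8 = 7140 mg
Infusion rate = 14.00 L/h × 6.8 mg/L = 95.20 mg/h

(a) 7140 mg; (b) 95.2 mg/h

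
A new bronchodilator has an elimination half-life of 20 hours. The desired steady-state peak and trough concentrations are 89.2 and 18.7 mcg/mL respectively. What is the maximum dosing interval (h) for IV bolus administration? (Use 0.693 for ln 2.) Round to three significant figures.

k = 0.693 / t½ = 0.693 / 20 = 0.03465 h⁻¹
Between IV bolus doses, concentration decays as C = C₀·e^(−kτ), so C_peak/C_trough = e^(kτ).
τ_max = ln(C_peak/C_trough) / k = ln(89.2/18.7) / 0.03465 = 1.562 / 0.03465 = 45.08 h

45.1 h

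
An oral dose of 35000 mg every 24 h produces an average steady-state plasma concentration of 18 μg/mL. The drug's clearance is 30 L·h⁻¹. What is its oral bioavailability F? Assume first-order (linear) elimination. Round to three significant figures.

0.370

F·D/τ = CL·Css at steady state → F = CL·Css·τ / D.
F = 30 × 18 × 24 / 35000 = 0.370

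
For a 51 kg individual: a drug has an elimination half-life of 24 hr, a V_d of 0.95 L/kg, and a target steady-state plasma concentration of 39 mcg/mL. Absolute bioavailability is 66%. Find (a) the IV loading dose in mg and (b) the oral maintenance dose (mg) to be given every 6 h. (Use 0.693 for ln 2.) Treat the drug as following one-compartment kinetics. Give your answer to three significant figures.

(a) 1890 mg; (b) 496 mg

Vd(total) = 51 kg × 0.95 L/kg = 48.45 L
LD = Vd × C = 48.45 × 39 = 1890 mg
CL = 0.693 × Vd / t½ = 0.693 × 48.45 / 24 = 1.399 L/h
D = CL × Css × τ / F = 1.399 × 39 × 6 / 0.66 = 496.0 mg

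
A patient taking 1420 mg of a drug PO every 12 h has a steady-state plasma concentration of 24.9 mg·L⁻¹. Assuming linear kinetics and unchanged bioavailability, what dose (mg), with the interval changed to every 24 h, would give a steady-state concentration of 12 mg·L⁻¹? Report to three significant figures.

With linear kinetics, Css is proportional to dose rate (D/τ) at fixed clearance.
D₂ = D₁ × (Css,target / Css,current) × (τ₂/τ₁) = 1420 × (12/24.9) × (24/12) = 1369 mg

1370 mg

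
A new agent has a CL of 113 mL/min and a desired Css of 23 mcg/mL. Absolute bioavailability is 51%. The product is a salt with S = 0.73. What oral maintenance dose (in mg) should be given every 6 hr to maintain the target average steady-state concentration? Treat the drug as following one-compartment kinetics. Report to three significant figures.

2510 mg

CL = 113 mL/min × 60/1000 = 6.780 L/h
D = CL × Css × τ / F / S = 6.780 × 23 × 6 / 0.51 / 0.73 = 2513 mg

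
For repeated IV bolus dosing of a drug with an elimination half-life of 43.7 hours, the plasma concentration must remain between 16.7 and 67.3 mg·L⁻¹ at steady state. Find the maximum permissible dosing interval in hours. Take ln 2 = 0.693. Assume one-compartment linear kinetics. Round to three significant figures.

k = 0.693 / t½ = 0.693 / 43.7 = 0.01586 h⁻¹
Between IV bolus doses, concentration decays as C = C₀·e^(−kτ), so C_peak/C_trough = e^(kτ).
τ_max = ln(C_peak/C_trough) / k = ln(67.3/16.7) / 0.01586 = 1.394 / 0.01586 = 87.89 h

87.9 h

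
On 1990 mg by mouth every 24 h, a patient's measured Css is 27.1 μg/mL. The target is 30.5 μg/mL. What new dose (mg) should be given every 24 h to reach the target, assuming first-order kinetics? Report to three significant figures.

2240 mg

With linear kinetics, Css is proportional to dose rate (D/τ) at fixed clearance.
D₂ = D₁ × (Css,target / Css,current) = 1990 × 30.5/27.1 = 2240 mg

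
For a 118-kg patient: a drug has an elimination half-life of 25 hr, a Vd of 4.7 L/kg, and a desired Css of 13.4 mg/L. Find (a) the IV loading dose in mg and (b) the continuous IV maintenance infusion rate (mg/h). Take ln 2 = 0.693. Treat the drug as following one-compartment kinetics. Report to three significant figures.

(a) 7430 mg; (b) 206 mg/h

Vd = 4.7 L/kg × 118 kg = 554.6 L
LD = Vd × C = 554.6 × 13.4 = 7432 mg
CL = 0.693 × Vd / t½ = 0.693 × 554.6 / 25 = 15.37 L/h
Infusion rate = CL × Css = 15.37 × 13.4 = 206.0 mg/h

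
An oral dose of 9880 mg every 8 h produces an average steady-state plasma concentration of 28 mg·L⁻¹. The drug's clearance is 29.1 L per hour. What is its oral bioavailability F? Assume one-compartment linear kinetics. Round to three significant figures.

0.660

F·D/τ = CL·Css at steady state → F = CL·Css·τ / D.
F = 29.1 × 28 × 8 / 9880 = 0.660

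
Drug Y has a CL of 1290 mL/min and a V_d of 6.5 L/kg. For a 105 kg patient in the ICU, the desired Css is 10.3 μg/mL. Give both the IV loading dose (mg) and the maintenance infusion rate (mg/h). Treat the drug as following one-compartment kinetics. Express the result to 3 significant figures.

(a) 7030 mg; (b) 797 mg/h

Vd = 6.5 L/kg × 105 kg = 682.5 L
Loading: fill Vd to C_target → 682.5 L × 10.3 mg/L = 7030 mg
CL = 1290 mL/min × 60/1000 = 77.40 L/h
Infusion rate = 77.40 L/h × 10.3 mg/L = 797.2 mg/h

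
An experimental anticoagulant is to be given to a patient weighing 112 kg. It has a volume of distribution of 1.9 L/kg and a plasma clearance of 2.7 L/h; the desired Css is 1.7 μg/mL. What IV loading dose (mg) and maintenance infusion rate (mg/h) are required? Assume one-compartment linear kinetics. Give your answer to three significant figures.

(a) 362 mg; (b) 4.59 mg/h

Vd = 1.9 L/kg × 112 kg = 212.8 L
Loading dose = Vd × C = 212.8 × 1.7 = 361.8 mg
Maintenance: replace elimination → rate = CL × Css = 2.700 × 1.7 = 4.590 mg/h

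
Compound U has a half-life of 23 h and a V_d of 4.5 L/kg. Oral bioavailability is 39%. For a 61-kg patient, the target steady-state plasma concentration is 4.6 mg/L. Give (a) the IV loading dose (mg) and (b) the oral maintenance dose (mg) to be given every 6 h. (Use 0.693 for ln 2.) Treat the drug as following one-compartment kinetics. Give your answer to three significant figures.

Vd = 4.5 L/kg × 61 kg = 274.5 L
LD = Vd × C = 274.5 × 4.6 = 1263 mg
CL = 0.693 × Vd / t½ = 0.693 × 274.5 / 23 = 8.271 L/h
D = CL × Css × τ / F = 8.271 × 4.6 × 6 / 0.39 = 585.3 mg

(a) 1260 mg; (b) 585 mg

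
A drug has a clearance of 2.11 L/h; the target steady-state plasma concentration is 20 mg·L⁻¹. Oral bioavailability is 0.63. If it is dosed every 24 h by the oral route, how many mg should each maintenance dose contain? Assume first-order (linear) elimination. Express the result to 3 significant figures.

D = CL × Css × τ / F = 2.110 × 20 × 24 / 0.63 = 1608 mg

1610 mg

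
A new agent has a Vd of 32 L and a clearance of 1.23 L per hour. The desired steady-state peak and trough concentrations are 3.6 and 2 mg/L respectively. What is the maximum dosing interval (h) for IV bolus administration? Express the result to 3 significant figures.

15.3 h

k = CL / Vd = 1.230 / 32.00 = 0.03844 h⁻¹
Between IV bolus doses, concentration decays as C = C₀·e^(−kτ), so C_peak/C_trough = e^(kτ).
τ_max = ln(C_peak/C_trough) / k = ln(3.6/2) / 0.03844 = 0.5878 / 0.03844 = 15.29 h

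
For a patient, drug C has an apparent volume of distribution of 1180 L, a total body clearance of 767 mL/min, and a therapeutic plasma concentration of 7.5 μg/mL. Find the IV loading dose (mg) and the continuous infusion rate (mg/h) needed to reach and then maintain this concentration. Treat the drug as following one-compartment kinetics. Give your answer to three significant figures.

Loading: fill Vd to C_target → 1180 L × 7.5 mg/L = 8850 mg
Convert clearance: 767 mL/min × 60 min/h ÷ 1000 mL/L = 46.02 L/h
Infusion rate = 46.02 L/h × 7.5 mg/L = 345.2 mg/h

(a) 8850 mg; (b) 345 mg/h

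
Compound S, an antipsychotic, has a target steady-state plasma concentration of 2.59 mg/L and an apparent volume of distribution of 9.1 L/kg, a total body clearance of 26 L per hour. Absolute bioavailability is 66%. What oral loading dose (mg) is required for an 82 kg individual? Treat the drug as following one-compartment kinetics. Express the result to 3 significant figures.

Vd = 9.1 L/kg × 82 kg = 746.2 L
LD = Vd × C / F = 746.2 × 2.590 / 0.66 = 2928 mg

2930 mg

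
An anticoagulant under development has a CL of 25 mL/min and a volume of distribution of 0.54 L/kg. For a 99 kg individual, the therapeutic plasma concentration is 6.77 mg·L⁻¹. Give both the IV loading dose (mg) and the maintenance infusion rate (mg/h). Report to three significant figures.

Total Vd = 0.54 × 99 = 53.46 L
Loading: fill Vd to C_target → 53.46 L × 6.77 mg/L = 361.9 mg
CL = 25 mL/min × 60/1000 = 1.500 L/h
Maintenance: replace elimination → rate = CL × Css = 1.500 × 6.77 = 10.16 mg/h

(a) 362 mg; (b) 10.2 mg/h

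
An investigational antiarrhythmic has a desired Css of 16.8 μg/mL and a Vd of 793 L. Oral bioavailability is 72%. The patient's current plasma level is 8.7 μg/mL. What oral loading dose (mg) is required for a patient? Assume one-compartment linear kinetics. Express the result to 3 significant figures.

The loading dose fills Vd to the target concentration.
Concentration deficit ΔC = 16.8 − 8.7 = 8.100 mg/L
LD = Vd × ΔC / F = 793.0 × 8.100 / 0.72 = 8921 mg

8920 mg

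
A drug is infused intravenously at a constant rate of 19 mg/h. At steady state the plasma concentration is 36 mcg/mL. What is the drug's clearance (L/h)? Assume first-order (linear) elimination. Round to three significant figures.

At steady state, infusion rate = CL × Css, so CL = rate / Css.
CL = 19 / 36 = 0.5278 L/h

0.528 L/h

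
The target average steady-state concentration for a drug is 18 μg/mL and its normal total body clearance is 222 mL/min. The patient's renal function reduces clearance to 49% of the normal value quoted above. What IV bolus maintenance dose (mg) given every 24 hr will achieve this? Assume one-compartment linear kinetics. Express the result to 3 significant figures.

2820 mg

CL = 222 mL/min = 222 × 0.06 = 13.32 L/h
Patient clearance = 0.49 × 13.32 = 6.527 L/h
D = CL × Css × τ = 6.527 × 18 × 24 = 2820 mg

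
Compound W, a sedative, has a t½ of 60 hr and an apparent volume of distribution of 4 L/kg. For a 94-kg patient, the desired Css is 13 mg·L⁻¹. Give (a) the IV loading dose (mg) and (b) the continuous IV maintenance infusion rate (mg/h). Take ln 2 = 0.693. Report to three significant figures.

Vd(total) = 94 kg × 4 L/kg = 376.0 L
LD = Vd × C = 376.0 × 13 = 4888 mg
CL = 0.693 × Vd / t½ = 0.693 × 376.0 / 60 = 4.343 L/h
Infusion rate = CL × Css = 4.343 × 13 = 56.46 mg/h

(a) 4890 mg; (b) 56.5 mg/h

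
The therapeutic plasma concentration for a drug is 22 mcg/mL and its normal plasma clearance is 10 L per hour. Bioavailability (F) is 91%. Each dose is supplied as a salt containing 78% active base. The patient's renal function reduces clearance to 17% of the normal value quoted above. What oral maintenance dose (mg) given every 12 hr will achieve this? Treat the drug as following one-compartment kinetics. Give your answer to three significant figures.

632 mg

Patient clearance = 0.17 × 10.00 = 1.700 L/h
At steady state, dose per interval replaces the amount cleared in that interval: F·S·D/τ = CL·Css.
D = CL × Css × τ / F / S = 1.700 × 22 × 12 / 0.91 / 0.78 = 632.3 mg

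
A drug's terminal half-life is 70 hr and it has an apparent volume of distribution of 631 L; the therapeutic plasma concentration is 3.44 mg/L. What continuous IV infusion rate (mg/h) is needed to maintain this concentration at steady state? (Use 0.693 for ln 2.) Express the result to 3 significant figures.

CL = ln 2 · Vd / t½ = 0.693 × 631.0 / 70 = 6.247 L/h
Infusion rate = CL × Css = 6.247 × 3.44 = 21.49 mg/h

21.5 mg/h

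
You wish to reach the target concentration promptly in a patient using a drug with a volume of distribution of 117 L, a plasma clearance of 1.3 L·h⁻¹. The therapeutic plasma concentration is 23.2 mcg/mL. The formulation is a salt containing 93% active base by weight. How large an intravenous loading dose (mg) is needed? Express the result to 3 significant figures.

The loading dose fills Vd to the target concentration; clearance is irrelevant here.
LD = Vd × C / S = 117.0 × 23.20 / 0.93 = 2919 mg

2920 mg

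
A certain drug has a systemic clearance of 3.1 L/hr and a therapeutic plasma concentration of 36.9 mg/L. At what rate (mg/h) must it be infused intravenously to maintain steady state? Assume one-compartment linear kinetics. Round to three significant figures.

At steady state, infusion rate equals elimination rate: rate in = CL × Css.
Infusion rate = CL · Css = 3.100 L/h × 36.9 mg/L = 114.4 mg/h

114 mg/h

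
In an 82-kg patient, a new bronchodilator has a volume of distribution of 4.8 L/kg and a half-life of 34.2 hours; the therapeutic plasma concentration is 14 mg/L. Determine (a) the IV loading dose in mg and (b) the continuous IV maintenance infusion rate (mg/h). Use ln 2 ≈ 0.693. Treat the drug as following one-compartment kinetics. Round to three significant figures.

Total Vd = 4.8 × 82 = 393.6 L
LD = Vd × C = 393.6 × 14 = 5510 mg
CL = 0.693 × Vd / t½ = 0.693 × 393.6 / 34.2 = 7.976 L/h
Infusion rate = CL × Css = 7.976 × 14 = 111.7 mg/h

(a) 5510 mg; (b) 112 mg/h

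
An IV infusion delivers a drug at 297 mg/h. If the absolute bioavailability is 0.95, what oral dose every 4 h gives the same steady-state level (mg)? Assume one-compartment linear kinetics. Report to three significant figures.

1250 mg

To maintain the same Css, the systemic dosing rate must be unchanged: F·D/τ = infusion rate.
D = rate × τ / F = 297 × 4 / 0.95 = 1251 mg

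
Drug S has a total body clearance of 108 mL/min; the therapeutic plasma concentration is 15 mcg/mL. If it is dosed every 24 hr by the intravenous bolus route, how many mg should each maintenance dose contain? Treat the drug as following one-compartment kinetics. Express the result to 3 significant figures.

2330 mg

CL = 108 mL/min × 60/1000 = 6.480 L/h
D = CL × Css × τ = 6.480 × 15 × 24 = 2333 mg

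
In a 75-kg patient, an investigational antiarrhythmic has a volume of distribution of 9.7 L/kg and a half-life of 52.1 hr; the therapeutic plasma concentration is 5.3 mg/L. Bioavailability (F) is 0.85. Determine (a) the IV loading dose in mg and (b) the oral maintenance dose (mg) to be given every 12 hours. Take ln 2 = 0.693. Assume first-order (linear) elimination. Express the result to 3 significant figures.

Vd(total) = 75 kg × 9.7 L/kg = 727.5 L
LD = Vd × C = 727.5 × 5.3 = 3856 mg
CL = 0.693 × Vd / t½ = 0.693 × 727.5 / 52.1 = 9.677 L/h
D = CL × Css × τ / F = 9.677 × 5.3 × 12 / 0.85 = 724.1 mg

(a) 3860 mg; (b) 724 mg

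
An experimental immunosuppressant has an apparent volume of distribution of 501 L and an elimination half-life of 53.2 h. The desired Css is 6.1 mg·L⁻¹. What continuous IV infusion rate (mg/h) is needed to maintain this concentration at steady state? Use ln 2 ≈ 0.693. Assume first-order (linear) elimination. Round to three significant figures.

CL = ln 2 · Vd / t½ = 0.693 × 501.0 / 53.2 = 6.526 L/h
Infusion rate = CL × Css = 6.526 × 6.1 = 39.81 mg/h

39.8 mg/h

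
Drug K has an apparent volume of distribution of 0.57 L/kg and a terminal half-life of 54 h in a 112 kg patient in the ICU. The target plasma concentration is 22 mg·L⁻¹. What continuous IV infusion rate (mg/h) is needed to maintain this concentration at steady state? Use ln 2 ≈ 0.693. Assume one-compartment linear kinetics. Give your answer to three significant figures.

18.0 mg/h

Total Vd = 0.57 × 112 = 63.84 L
CL = 0.693 × Vd / t½ = 0.693 × 63.84 / 54 = 0.8193 L/h
Infusion rate = CL × Css = 0.8193 × 22 = 18.02 mg/h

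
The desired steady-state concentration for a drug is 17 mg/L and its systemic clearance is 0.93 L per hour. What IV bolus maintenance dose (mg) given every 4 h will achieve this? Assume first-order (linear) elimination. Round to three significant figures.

D = CL × Css × τ = 0.9300 × 17 × 4 = 63.24 mg

63.2 mg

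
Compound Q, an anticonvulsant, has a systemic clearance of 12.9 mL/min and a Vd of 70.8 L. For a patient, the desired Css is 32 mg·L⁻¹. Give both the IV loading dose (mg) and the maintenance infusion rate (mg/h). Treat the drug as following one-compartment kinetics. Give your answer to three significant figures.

(a) 2270 mg; (b) 24.8 mg/h

Loading dose = Vd × C = 70.80 × 32 = 2266 mg
Convert clearance: 12.9 mL/min × 60 min/h ÷ 1000 mL/L = 0.7740 L/h
Maintenance infusion rate = CL × Css = 0.7740 × 32 = 24.77 mg/h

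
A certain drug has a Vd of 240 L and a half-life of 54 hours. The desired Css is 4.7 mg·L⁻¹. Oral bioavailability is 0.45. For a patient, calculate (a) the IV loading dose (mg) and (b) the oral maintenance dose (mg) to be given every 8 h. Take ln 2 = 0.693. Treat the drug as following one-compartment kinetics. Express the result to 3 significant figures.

(a) 1130 mg; (b) 257 mg

LD = Vd × C = 240.0 × 4.7 = 1128 mg
CL = 0.693 × Vd / t½ = 0.693 × 240.0 / 54 = 3.080 L/h
D = CL × Css × τ / F = 3.080 × 4.7 × 8 / 0.45 = 257.4 mg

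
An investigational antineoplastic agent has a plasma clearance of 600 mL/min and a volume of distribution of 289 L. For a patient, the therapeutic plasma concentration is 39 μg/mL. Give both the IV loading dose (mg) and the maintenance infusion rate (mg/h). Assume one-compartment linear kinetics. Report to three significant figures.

LD = Vd · C_target = 289.0 × 39 = 11270 mg
CL = 600 mL/min × 60/1000 = 36.00 L/h
Maintenance infusion rate = CL × Css = 36.00 × 39 = 1404 mg/h

(a) 11300 mg; (b) 1400 mg/h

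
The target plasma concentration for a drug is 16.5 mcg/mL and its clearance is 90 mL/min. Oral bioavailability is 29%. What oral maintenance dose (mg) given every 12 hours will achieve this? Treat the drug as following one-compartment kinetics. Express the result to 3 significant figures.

3690 mg

CL = 90 mL/min = 90 × 0.06 = 5.400 L/h
At steady state, dose per interval replaces the amount cleared in that interval: F·D/τ = CL·Css.
D = CL × Css × τ / F = 5.400 × 16.5 × 12 / 0.29 = 3687 mg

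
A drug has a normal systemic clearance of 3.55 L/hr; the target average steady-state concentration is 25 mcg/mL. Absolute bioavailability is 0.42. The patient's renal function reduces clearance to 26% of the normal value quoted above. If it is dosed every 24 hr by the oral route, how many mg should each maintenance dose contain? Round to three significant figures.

1320 mg

Patient clearance = 0.26 × 3.550 = 0.9230 L/h
D = CL × Css × τ / F = 0.9230 × 25 × 24 / 0.42 = 1319 mg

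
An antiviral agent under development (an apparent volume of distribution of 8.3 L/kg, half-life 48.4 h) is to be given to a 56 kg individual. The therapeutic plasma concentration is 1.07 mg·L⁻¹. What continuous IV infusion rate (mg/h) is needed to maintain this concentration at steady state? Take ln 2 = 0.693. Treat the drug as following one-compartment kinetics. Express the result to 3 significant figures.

7.12 mg/h

Vd(total) = 56 kg × 8.3 L/kg = 464.8 L
k = 0.693/48.4 = 0.01432 h⁻¹, so CL = k·Vd = 0.01432 × 464.8 = 6.656 L/h
Infusion rate = CL × Css = 6.656 × 1.07 = 7.122 mg/h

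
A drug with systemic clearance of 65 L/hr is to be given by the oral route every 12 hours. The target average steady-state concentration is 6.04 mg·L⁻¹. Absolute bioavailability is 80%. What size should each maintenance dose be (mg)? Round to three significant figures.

5890 mg

D = CL × Css × τ / F = 65.00 × 6.04 × 12 / 0.8 = 5889 mg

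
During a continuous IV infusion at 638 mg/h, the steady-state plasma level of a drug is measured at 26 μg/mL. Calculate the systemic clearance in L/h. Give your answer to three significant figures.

At steady state, infusion rate = CL × Css, so CL = rate / Css.
CL = 638 / 26 = 24.54 L/h

24.5 L/h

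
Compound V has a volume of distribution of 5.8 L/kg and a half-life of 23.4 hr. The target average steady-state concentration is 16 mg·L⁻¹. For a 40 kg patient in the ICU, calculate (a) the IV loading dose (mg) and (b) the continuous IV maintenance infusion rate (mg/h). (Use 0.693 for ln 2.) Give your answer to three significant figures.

Vd(total) = 40 kg × 5.8 L/kg = 232.0 L
LD = Vd × C = 232.0 × 16 = 3712 mg
CL = 0.693 × Vd / t½ = 0.693 × 232.0 / 23.4 = 6.871 L/h
Infusion rate = CL × Css = 6.871 × 16 = 109.9 mg/h

(a) 3710 mg; (b) 110 mg/h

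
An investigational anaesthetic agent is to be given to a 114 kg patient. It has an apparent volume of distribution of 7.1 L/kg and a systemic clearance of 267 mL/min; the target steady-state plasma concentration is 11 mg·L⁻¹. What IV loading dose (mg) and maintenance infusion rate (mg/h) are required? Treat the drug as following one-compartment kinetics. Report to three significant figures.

(a) 8900 mg; (b) 176 mg/h

Vd(total) = 114 kg × 7.1 L/kg = 809.4 L
Loading dose = Vd × C = 809.4 × 11 = 8903 mg
CL = 267 mL/min = 267 × 0.06 = 16.02 L/h
Infusion rate = 16.02 L/h × 11 mg/L = 176.2 mg/h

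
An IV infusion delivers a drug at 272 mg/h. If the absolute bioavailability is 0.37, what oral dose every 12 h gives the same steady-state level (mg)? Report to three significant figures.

To maintain the same Css, the systemic dosing rate must be unchanged: F·D/τ = infusion rate.
D = rate × τ / F = 272 × 12 / 0.37 = 8822 mg

8820 mg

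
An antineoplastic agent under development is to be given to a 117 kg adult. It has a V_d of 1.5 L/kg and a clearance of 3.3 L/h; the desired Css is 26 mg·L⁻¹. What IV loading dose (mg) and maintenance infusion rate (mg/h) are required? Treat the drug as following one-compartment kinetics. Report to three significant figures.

Total Vd = 1.5 × 117 = 175.5 L
Loading: fill Vd to C_target → 175.5 L × 26 mg/L = 4563 mg
Maintenance: replace elimination → rate = CL × Css = 3.300 × 26 = 85.80 mg/h

(a) 4560 mg; (b) 85.8 mg/h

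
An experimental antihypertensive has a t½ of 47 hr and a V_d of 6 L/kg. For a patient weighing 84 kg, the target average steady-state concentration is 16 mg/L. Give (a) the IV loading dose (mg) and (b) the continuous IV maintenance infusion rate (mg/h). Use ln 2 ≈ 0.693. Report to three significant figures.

(a) 8060 mg; (b) 119 mg/h

Vd = 6 L/kg × 84 kg = 504.0 L
LD = Vd × C = 504.0 × 16 = 8064 mg
CL = 0.693 × Vd / t½ = 0.693 × 504.0 / 47 = 7.431 L/h
Infusion rate = CL × Css = 7.431 × 16 = 118.9 mg/h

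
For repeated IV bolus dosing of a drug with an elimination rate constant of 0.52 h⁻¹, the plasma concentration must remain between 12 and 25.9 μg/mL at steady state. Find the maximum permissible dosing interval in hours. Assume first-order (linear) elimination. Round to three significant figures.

1.48 h

Between IV bolus doses, concentration decays as C = C₀·e^(−kτ), so C_peak/C_trough = e^(kτ).
τ_max = ln(C_peak/C_trough) / k = ln(25.9/12) / 0.5200 = 0.7693 / 0.5200 = 1.479 h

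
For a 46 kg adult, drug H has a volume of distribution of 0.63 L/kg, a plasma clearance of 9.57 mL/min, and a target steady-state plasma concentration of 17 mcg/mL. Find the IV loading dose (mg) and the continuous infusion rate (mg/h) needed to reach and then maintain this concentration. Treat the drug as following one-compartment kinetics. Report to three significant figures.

Total Vd = 0.63 × 46 = 28.98 L
Loading: fill Vd to C_target → 28.98 L × 17 mg/L = 492.7 mg
CL = 9.57 mL/min × 60/1000 = 0.5742 L/h
Maintenance infusion rate = CL × Css = 0.5742 × 17 = 9.761 mg/h

(a) 493 mg; (b) 9.76 mg/h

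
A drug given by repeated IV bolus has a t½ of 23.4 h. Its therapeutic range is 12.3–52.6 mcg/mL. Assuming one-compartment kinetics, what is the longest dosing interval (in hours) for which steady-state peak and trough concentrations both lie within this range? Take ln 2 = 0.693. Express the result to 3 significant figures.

49.1 h

k = 0.693 / t½ = 0.693 / 23.4 = 0.02962 h⁻¹
Between IV bolus doses, concentration decays as C = C₀·e^(−kτ), so C_peak/C_trough = e^(kτ).
τ_max = ln(C_peak/C_trough) / k = ln(52.6/12.3) / 0.02962 = 1.453 / 0.02962 = 49.05 h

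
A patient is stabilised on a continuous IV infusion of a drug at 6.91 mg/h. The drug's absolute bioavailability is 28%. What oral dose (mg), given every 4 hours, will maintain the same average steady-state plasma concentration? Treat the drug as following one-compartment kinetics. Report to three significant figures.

To maintain the same Css, the systemic dosing rate must be unchanged: F·D/τ = infusion rate.
D = rate × τ / F = 6.91 × 4 / 0.28 = 98.71 mg

98.7 mg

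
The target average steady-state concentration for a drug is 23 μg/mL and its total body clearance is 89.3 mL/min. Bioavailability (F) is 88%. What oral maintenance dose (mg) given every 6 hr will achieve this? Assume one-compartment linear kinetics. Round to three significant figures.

Convert clearance: 89.3 mL/min × 60 min/h ÷ 1000 mL/L = 5.358 L/h
D = CL × Css × τ / F = 5.358 × 23 × 6 / 0.88 = 840.2 mg

840 mg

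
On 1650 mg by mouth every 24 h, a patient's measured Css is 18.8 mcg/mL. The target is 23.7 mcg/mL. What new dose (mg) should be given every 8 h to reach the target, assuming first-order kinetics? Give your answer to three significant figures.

With linear kinetics, Css is proportional to dose rate (D/τ) at fixed clearance.
D₂ = D₁ × (Css,target / Css,current) × (τ₂/τ₁) = 1650 × (23.7/18.8) × (8/24) = 693.4 mg

693 mg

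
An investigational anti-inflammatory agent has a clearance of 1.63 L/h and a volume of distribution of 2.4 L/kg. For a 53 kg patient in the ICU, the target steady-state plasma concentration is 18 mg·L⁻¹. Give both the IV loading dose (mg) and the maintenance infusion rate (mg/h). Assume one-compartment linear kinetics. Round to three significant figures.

(a) 2290 mg; (b) 29.3 mg/h

Vd = 2.4 L/kg × 53 kg = 127.2 L
Loading dose = Vd × C = 127.2 × 18 = 2290 mg
Maintenance infusion rate = CL × Css = 1.630 × 18 = 29.34 mg/h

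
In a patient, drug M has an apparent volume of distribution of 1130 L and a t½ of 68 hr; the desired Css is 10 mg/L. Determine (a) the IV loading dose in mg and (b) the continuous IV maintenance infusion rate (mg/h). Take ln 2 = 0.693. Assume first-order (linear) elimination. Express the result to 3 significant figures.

(a) 11300 mg; (b) 115 mg/h

LD = Vd × C = 1130 × 10 = 11300 mg
CL = 0.693 × Vd / t½ = 0.693 × 1130 / 68 = 11.52 L/h
Infusion rate = CL × Css = 11.52 × 10 = 115.2 mg/h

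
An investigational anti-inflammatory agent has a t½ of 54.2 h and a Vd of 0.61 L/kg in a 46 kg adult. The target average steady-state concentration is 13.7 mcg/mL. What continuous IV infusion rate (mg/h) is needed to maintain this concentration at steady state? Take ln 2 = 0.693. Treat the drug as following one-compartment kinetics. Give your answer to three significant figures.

4.92 mg/h

Vd = 0.61 L/kg × 46 kg = 28.06 L
k = 0.693/54.2 = 0.01279 h⁻¹, so CL = k·Vd = 0.01279 × 28.06 = 0.3589 L/h
Infusion rate = CL × Css = 0.3589 × 13.7 = 4.917 mg/h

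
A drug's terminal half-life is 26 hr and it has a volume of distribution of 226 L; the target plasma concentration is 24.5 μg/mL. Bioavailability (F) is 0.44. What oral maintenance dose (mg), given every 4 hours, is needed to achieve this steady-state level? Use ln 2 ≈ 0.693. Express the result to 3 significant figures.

1340 mg

CL = ln 2 · Vd / t½ = 0.693 × 226.0 / 26 = 6.024 L/h
D = CL × Css × τ / F = 6.024 × 24.5 × 4 / 0.44 = 1342 mg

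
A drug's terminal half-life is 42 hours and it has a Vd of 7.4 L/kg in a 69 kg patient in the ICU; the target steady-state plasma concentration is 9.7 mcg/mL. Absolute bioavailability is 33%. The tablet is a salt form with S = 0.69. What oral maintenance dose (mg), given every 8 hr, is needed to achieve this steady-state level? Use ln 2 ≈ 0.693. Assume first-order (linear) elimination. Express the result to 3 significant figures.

2870 mg

Vd = 7.4 L/kg × 69 kg = 510.6 L
k = 0.693/42 = 0.01650 h⁻¹, so CL = k·Vd = 0.01650 × 510.6 = 8.425 L/h
D = CL × Css × τ / F / S = 8.425 × 9.7 × 8 / 0.33 / 0.69 = 2871 mg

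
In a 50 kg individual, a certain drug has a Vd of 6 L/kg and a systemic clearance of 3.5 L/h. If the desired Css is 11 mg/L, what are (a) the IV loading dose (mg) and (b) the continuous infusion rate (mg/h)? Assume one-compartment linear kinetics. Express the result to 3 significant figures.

Vd(total) = 50 kg × 6 L/kg = 300.0 L
Loading: fill Vd to C_target → 300.0 L × 11 mg/L = 3300 mg
Maintenance: replace elimination → rate = CL × Css = 3.500 × 11 = 38.50 mg/h

(a) 3300 mg; (b) 38.5 mg/h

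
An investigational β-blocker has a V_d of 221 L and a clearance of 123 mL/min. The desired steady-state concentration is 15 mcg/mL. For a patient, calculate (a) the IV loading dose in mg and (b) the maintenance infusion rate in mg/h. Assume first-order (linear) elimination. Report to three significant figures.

LD = Vd · C_target = 221.0 × 15 = 3315 mg
Convert clearance: 123 mL/min × 60 min/h ÷ 1000 mL/L = 7.380 L/h
Maintenance: replace elimination → rate = CL × Css = 7.380 × 15 = 110.7 mg/h

(a) 3320 mg; (b) 111 mg/h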